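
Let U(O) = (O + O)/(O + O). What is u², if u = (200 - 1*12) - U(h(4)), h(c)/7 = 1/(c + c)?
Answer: 34969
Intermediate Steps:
h(c) = 7/(2*c) (h(c) = 7/(c + c) = 7/((2*c)) = 7*(1/(2*c)) = 7/(2*c))
U(O) = 1 (U(O) = (2*O)/((2*O)) = (2*O)*(1/(2*O)) = 1)
u = 187 (u = (200 - 1*12) - 1*1 = (200 - 12) - 1 = 188 - 1 = 187)
u² = 187² = 34969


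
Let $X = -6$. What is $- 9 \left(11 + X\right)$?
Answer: $-45$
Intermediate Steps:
$- 9 \left(11 + X\right) = - 9 \left(11 - 6\right) = \left(-9\right) 5 = -45$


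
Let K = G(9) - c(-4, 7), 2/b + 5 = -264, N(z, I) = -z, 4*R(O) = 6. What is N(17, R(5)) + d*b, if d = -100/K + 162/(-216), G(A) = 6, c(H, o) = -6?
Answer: -27329/1614 ≈ -16.932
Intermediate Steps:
R(O) = 3/2 (R(O) = (¼)*6 = 3/2)
b = -2/269 (b = 2/(-5 - 264) = 2/(-269) = 2*(-1/269) = -2/269 ≈ -0.0074349)
K = 12 (K = 6 - 1*(-6) = 6 + 6 = 12)
d = -109/12 (d = -100/12 + 162/(-216) = -100*1/12 + 162*(-1/216) = -25/3 - ¾ = -109/12 ≈ -9.0833)
N(17, R(5)) + d*b = -1*17 - 109/12*(-2/269) = -17 + 109/1614 = -27329/1614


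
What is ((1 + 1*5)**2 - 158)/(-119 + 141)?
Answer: -61/11 ≈ -5.5455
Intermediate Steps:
((1 + 1*5)**2 - 158)/(-119 + 141) = ((1 + 5)**2 - 158)/22 = (6**2 - 158)/22 = (36 - 158)/22 = (1/22)*(-122) = -61/11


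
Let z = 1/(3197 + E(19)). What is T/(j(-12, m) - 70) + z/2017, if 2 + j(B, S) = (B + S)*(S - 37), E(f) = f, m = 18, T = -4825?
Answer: 1738788477/67028944 ≈ 25.941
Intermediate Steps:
j(B, S) = -2 + (-37 + S)*(B + S) (j(B, S) = -2 + (B + S)*(S - 37) = -2 + (B + S)*(-37 + S) = -2 + (-37 + S)*(B + S))
z = 1/3216 (z = 1/(3197 + 19) = 1/3216 ≈ 0.00031095)
T/(j(-12, m) - 70) + z/2017 = -4825/((-2 + 18² - 37*(-12) - 37*18 - 12*18) - 70) + (1/3216)/2017 = -4825/((-2 + 324 + 444 - 666 - 216) - 70) + (1/3216)*(1/2017) = -4825/(-116 - 70) + 1/6486672 = -4825/(-186) + 1/6486672 = -4825*(-1/186) + 1/6486672 = 4825/186 + 1/6486672 = 1738788477/67028944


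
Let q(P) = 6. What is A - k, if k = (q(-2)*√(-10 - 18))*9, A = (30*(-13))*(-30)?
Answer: 11700 - 108*I*√7 ≈ 11700.0 - 285.74*I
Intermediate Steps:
A = 11700 (A = -390*(-30) = 11700)
k = 108*I*√7 (k = (6*√(-10 - 18))*9 = (6*√(-28))*9 = (6*(2*I*√7))*9 = (12*I*√7)*9 = 108*I*√7 ≈ 285.74*I)
A - k = 11700 - 108*I*√7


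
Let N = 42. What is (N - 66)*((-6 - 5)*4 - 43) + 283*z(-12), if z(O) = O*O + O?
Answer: 39444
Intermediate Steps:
z(O) = O + O² (z(O) = O² + O = O + O²)
(N - 66)*((-6 - 5)*4 - 43) + 283*z(-12) = (42 - 66)*((-6 - 5)*4 - 43) + 283*(-12*(1 - 12)) = -24*(-11*4 - 43) + 283*(-12*(-11)) = -24*(-44 - 43) + 283*132 = -24*(-87) + 37356 = 2088 + 37356 = 39444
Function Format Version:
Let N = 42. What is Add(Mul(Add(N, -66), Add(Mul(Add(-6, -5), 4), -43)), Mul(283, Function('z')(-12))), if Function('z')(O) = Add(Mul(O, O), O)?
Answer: 39444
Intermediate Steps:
Function('z')(O) = Add(O, Pow(O, 2)) (Function('z')(O) = Add(Pow(O, 2), O) = Add(O, Pow(O, 2)))
Add(Mul(Add(N, -66), Add(Mul(Add(-6, -5), 4), -43)), Mul(283, Function('z')(-12))) = Add(Mul(Add(42, -66), Add(Mul(Add(-6, -5), 4), -43)), Mul(283, Mul(-12, Add(1, -12)))) = Add(Mul(-24, Add(Mul(-11, 4), -43)), Mul(283, Mul(-12, -11))) = Add(Mul(-24, Add(-44, -43)), Mul(283, 132)) = Add(Mul(-24, -87), 37356) = Add(2088, 37356) = 39444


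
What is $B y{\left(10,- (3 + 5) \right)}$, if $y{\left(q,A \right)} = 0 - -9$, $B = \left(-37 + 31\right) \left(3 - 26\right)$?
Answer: $1242$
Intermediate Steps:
$B = 138$ ($B = \left(-6\right) \left(-23\right) = 138$)
$y{\left(q,A \right)} = 9$ ($y{\left(q,A \right)} = 0 + 9 = 9$)
$B y{\left(10,- (3 + 5) \right)} = 138 \cdot 9 = 1242$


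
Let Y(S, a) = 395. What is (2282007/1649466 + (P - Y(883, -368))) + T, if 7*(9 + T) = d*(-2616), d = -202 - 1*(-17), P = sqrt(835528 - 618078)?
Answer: 2907058057/42294 + 5*sqrt(8698) ≈ 69201.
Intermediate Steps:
P = 5*sqrt(8698) (P = sqrt(217450) = 5*sqrt(8698) ≈ 466.32)
d = -185 (d = -202 + 17 = -185)
T = 483897/7 (T = -9 + (-185*(-2616))/7 = -9 + (1/7)*483960 = -9 + 483960/7 = 483897/7 ≈ 69128.)
(2282007/1649466 + (P - Y(883, -368))) + T = (2282007/1649466 + (5*sqrt(8698) - 1*395)) + 483897/7 = (2282007*(1/1649466) + (5*sqrt(8698) - 395)) + 483897/7 = (8359/6042 + (-395 + 5*sqrt(8698))) + 483897/7 = (-2378231/6042 + 5*sqrt(8698)) + 483897/7 = 2907058057/42294 + 5*sqrt(8698)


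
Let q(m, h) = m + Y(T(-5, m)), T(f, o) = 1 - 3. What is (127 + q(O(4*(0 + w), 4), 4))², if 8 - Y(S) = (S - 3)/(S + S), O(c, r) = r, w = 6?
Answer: 303601/16 ≈ 18975.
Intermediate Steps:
T(f, o) = -2
Y(S) = 8 - (-3 + S)/(2*S) (Y(S) = 8 - (S - 3)/(S + S) = 8 - (-3 + S)/(2*S))
q(m, h) = 27/4 + m (q(m, h) = m + (3/2)*(1 + 5*(-2))/(-2) = m + (3/2)*(-½)*(1 - 10) = m + (3/2)*(-½)*(-9) = m + 27/4 = 27/4 + m)
(127 + q(O(4*(0 + w), 4), 4))² = (127 + (27/4 + 4))² = (127 + 43/4)² = (551/4)² = 303601/16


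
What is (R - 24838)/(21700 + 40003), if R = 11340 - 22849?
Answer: -36347/61703 ≈ -0.58906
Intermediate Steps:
R = -11509
(R - 24838)/(21700 + 40003) = (-11509 - 24838)/(21700 + 40003) = -36347/61703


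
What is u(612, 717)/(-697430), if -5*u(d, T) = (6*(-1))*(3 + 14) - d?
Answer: -357/1743575 ≈ -0.00020475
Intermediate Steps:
u(d, T) = 102/5 + d/5 (u(d, T) = -((6*(-1))*(3 + 14) - d)/5 = -(-6*17 - d)/5 = -(-102 - d)/5 = 102/5 + d/5)
u(612, 717)/(-697430) = (102/5 + (1/5)*612)/(-697430) = (102/5 + 612/5)*(-1/697430) = (714/5)*(-1/697430) = -357/1743575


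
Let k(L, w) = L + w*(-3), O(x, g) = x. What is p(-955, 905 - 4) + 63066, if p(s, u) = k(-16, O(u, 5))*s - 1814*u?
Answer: 1025297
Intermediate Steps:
k(L, w) = L - 3*w
p(s, u) = -1814*u + s*(-16 - 3*u) (p(s, u) = (-16 - 3*u)*s - 1814*u = s*(-16 - 3*u) - 1814*u = -1814*u + s*(-16 - 3*u))
p(-955, 905 - 4) + 63066 = (-1814*(905 - 4) - 1*(-955)*(16 + 3*(905 - 4))) + 63066 = (-1814*901 - 1*(-955)*(16 + 3*901)) + 63066 = (-1634414 - 1*(-955)*(16 + 2703)) + 63066 = (-1634414 - 1*(-955)*2719) + 63066 = (-1634414 + 2596645) + 63066 = 962231 + 63066 = 1025297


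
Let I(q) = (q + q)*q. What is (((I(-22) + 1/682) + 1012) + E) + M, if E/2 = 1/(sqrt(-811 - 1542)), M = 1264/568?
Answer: 95983387/48422 - 2*I*sqrt(2353)/2353 ≈ 1982.2 - 0.041231*I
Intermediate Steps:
M = 158/71 (M = 1264*(1/568) = 158/71 ≈ 2.2254)
I(q) = 2*q**2 (I(q) = (2*q)*q = 2*q**2)
E = -2*I*sqrt(2353)/2353 (E = 2/(sqrt(-811 - 1542)) = 2/(sqrt(-2353)) = 2/((I*sqrt(2353))) = 2*(-I*sqrt(2353)/2353) = -2*I*sqrt(2353)/2353 ≈ -0.041231*I)
(((I(-22) + 1/682) + 1012) + E) + M = (((2*(-22)**2 + 1/682) + 1012) - 2*I*sqrt(2353)/2353) + 158/71 = (((2*484 + 1/682) + 1012) - 2*I*sqrt(2353)/2353) + 158/71 = (((968 + 1/682) + 1012) - 2*I*sqrt(2353)/2353) + 158/71 = ((660177/682 + 1012) - 2*I*sqrt(2353)/2353) + 158/71 = (1350361/682 - 2*I*sqrt(2353)/2353) + 158/71 = 95983387/48422 - 2*I*sqrt(2353)/2353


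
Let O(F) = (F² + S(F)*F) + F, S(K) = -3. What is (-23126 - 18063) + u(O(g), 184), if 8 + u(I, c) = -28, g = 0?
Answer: -41225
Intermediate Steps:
O(F) = F² - 2*F (O(F) = (F² - 3*F) + F = F² - 2*F)
u(I, c) = -36 (u(I, c) = -8 - 28 = -36)
(-23126 - 18063) + u(O(g), 184) = (-23126 - 18063) - 36 = -41189 - 36 = -41225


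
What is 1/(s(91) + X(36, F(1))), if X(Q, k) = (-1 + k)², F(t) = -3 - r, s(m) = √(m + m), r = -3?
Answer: -1/181 + √182/181 ≈ 0.069010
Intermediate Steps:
s(m) = √2*√m (s(m) = √(2*m) = √2*√m)
F(t) = 0 (F(t) = -3 - 1*(-3) = -3 + 3 = 0)
1/(s(91) + X(36, F(1))) = 1/(√2*√91 + (-1 + 0)²) = 1/(√182 + (-1)²) = 1/(√182 + 1) = 1/(1 + √182)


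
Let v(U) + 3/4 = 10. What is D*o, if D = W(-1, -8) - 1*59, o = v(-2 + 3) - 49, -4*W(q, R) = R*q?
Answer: 9699/4 ≈ 2424.8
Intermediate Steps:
W(q, R) = -R*q/4
v(U) = 37/4 (v(U) = -¾ + 10 = 37/4)
o = -159/4 (o = 37/4 - 49 = -159/4 ≈ -39.750)
D = -61 (D = -¼*(-8)*(-1) - 1*59 = -2 - 59 = -61)
D*o = -61*(-159/4) = 9699/4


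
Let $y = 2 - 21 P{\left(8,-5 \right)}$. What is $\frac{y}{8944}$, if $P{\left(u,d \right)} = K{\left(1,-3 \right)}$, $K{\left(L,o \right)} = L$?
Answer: $- \frac{19}{8944} \approx -0.0021243$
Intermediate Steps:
$P{\left(u,d \right)} = 1$
$y = -19$ ($y = 2 - 21 = -19$)
$\frac{y}{8944} = - \frac{19}{8944}$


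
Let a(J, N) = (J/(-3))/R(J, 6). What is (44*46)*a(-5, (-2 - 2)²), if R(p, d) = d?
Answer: 5060/9 ≈ 562.22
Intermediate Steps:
a(J, N) = -J/18 (a(J, N) = (J/(-3))/6 = (J*(-⅓))*(⅙) = -J/3*(⅙) = -J/18)
(44*46)*a(-5, (-2 - 2)²) = (44*46)*(-1/18*(-5)) = 2024*(5/18) = 5060/9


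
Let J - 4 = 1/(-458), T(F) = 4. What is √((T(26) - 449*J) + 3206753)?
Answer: √672285644846/458 ≈ 1790.2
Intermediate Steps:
J = 1831/458 (J = 4 + 1/(-458) = 4 - 1/458 = 1831/458 ≈ 3.9978)
√((T(26) - 449*J) + 3206753) = √((4 - 449*1831/458) + 3206753) = √((4 - 822119/458) + 3206753) = √(-820287/458 + 3206753) = √(1467872587/458) = √672285644846/458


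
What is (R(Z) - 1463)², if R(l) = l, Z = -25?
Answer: 2214144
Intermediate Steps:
(R(Z) - 1463)² = (-25 - 1463)² = (-1488)² = 2214144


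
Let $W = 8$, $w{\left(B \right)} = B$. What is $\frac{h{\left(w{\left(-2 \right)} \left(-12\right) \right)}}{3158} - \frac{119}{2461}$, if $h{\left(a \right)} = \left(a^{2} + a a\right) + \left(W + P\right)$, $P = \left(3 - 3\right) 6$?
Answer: $\frac{1239479}{3885919} \approx 0.31897$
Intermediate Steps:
$P = 0$ ($P = 0 \cdot 6 = 0$)
$h{\left(a \right)} = 8 + 2 a^{2}$ ($h{\left(a \right)} = \left(a^{2} + a a\right) + \left(8 + 0\right) = \left(a^{2} + a^{2}\right) + 8 = 2 a^{2} + 8 = 8 + 2 a^{2}$)
$\frac{h{\left(w{\left(-2 \right)} \left(-12\right) \right)}}{3158} - \frac{119}{2461} = \frac{8 + 2 \left(\left(-2\right) \left(-12\right)\right)^{2}}{3158} - \frac{119}{2461} = \left(8 + 2 \cdot 24^{2}\right) \frac{1}{3158} - \frac{119}{2461} = \left(8 + 2 \cdot 576\right) \frac{1}{3158} - \frac{119}{2461} = \left(8 + 1152\right) \frac{1}{3158} - \frac{119}{2461} = 1160 \cdot \frac{1}{3158} - \frac{119}{2461} = \frac{580}{1579} - \frac{119}{2461} = \frac{1239479}{3885919}$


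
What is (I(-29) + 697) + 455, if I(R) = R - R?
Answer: 1152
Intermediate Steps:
I(R) = 0
(I(-29) + 697) + 455 = (0 + 697) + 455 = 697 + 455 = 1152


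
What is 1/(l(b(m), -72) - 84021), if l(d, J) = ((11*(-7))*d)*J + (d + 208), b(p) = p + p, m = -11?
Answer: -1/205803 ≈ -4.8590e-6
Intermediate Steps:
b(p) = 2*p
l(d, J) = 208 + d - 77*J*d (l(d, J) = (-77*d)*J + (208 + d) = -77*J*d + (208 + d) = 208 + d - 77*J*d)
1/(l(b(m), -72) - 84021) = 1/((208 + 2*(-11) - 77*(-72)*2*(-11)) - 84021) = 1/((208 - 22 - 77*(-72)*(-22)) - 84021) = 1/((208 - 22 - 121968) - 84021) = 1/(-121782 - 84021) = 1/(-205803) = -1/205803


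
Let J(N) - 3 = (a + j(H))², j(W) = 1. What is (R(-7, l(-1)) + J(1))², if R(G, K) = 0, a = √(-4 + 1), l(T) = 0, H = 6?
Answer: -11 + 4*I*√3 ≈ -11.0 + 6.9282*I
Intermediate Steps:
a = I*√3 (a = √(-3) = I*√3 ≈ 1.732*I)
J(N) = 3 + (1 + I*√3)² (J(N) = 3 + (I*√3 + 1)² = 3 + (1 + I*√3)²)
(R(-7, l(-1)) + J(1))² = (0 + (1 + 2*I*√3))² = (1 + 2*I*√3)²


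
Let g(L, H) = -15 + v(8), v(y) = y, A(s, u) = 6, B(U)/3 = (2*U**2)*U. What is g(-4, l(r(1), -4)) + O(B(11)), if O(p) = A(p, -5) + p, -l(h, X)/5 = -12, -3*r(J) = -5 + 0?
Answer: 7985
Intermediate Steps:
B(U) = 6*U**3 (B(U) = 3*((2*U**2)*U) = 3*(2*U**3) = 6*U**3)
r(J) = 5/3 (r(J) = -(-5 + 0)/3 = -1/3*(-5) = 5/3)
l(h, X) = 60 (l(h, X) = -5*(-12) = 60)
g(L, H) = -7 (g(L, H) = -15 + 8 = -7)
O(p) = 6 + p
g(-4, l(r(1), -4)) + O(B(11)) = -7 + (6 + 6*11**3) = -7 + (6 + 6*1331) = -7 + (6 + 7986) = -7 + 7992 = 7985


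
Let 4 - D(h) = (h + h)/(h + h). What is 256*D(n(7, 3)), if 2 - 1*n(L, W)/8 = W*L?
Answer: 768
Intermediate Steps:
n(L, W) = 16 - 8*L*W (n(L, W) = 16 - 8*W*L = 16 - 8*L*W)
D(h) = 3 (D(h) = 4 - (h + h)/(h + h) = 4 - 2*h/(2*h) = 4 - 2*h*1/(2*h) = 4 - 1*1 = 4 - 1 = 3)
256*D(n(7, 3)) = 256*3 = 768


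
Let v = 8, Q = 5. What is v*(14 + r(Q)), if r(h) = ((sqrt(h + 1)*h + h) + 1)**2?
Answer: 1600 + 480*sqrt(6) ≈ 2775.8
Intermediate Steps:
r(h) = (1 + h + h*sqrt(1 + h))**2 (r(h) = ((sqrt(1 + h)*h + h) + 1)**2 = ((h*sqrt(1 + h) + h) + 1)**2 = ((h + h*sqrt(1 + h)) + 1)**2 = (1 + h + h*sqrt(1 + h))**2)
v*(14 + r(Q)) = 8*(14 + (1 + 5 + 5*sqrt(1 + 5))**2) = 8*(14 + (1 + 5 + 5*sqrt(6))**2) = 8*(14 + (6 + 5*sqrt(6))**2) = 112 + 8*(6 + 5*sqrt(6))**2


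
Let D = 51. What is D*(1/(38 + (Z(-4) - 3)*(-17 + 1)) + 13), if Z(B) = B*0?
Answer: 57069/86 ≈ 663.59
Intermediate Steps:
Z(B) = 0
D*(1/(38 + (Z(-4) - 3)*(-17 + 1)) + 13) = 51*(1/(38 + (0 - 3)*(-17 + 1)) + 13) = 51*(1/(38 - 3*(-16)) + 13) = 51*(1/(38 + 48) + 13) = 51*(1/86 + 13) = 51*(1119/86) = 57069/86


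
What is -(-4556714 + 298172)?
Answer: 4258542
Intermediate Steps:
-(-4556714 + 298172) = -1*(-4258542) = 4258542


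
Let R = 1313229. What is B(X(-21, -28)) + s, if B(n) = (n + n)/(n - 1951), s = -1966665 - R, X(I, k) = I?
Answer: -3233975463/986 ≈ -3.2799e+6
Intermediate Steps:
s = -3279894 (s = -1966665 - 1*1313229 = -1966665 - 1313229 = -3279894)
B(n) = 2*n/(-1951 + n) (B(n) = (2*n)/(-1951 + n) = 2*n/(-1951 + n))
B(X(-21, -28)) + s = 2*(-21)/(-1951 - 21) - 3279894 = 2*(-21)/(-1972) - 3279894 = 2*(-21)*(-1/1972) - 3279894 = 21/986 - 3279894 = -3233975463/986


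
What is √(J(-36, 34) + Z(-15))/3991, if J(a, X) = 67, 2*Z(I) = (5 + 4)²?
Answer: √430/7982 ≈ 0.0025979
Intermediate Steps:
Z(I) = 81/2 (Z(I) = (5 + 4)²/2 = (½)*9² = (½)*81 = 81/2)
√(J(-36, 34) + Z(-15))/3991 = √(67 + 81/2)/3991 = √(215/2)*(1/3991) = (√430/2)*(1/3991) = √430/7982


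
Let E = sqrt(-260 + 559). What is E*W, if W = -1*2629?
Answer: -2629*sqrt(299) ≈ -45460.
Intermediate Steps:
E = sqrt(299) ≈ 17.292
W = -2629
E*W = sqrt(299)*(-2629) = -2629*sqrt(299)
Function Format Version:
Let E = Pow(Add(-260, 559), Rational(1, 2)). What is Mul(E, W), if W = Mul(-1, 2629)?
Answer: Mul(-2629, Pow(299, Rational(1, 2))) ≈ -45460.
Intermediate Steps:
E = Pow(299, Rational(1, 2)) ≈ 17.292
W = -2629
Mul(E, W) = Mul(Pow(299, Rational(1, 2)), -2629) = Mul(-2629, Pow(299, Rational(1, 2)))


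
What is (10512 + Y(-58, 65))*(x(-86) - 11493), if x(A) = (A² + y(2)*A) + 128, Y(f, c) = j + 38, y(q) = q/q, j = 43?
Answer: -42954615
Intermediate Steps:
y(q) = 1
Y(f, c) = 81 (Y(f, c) = 43 + 38 = 81)
x(A) = 128 + A + A² (x(A) = (A² + 1*A) + 128 = (A² + A) + 128 = (A + A²) + 128 = 128 + A + A²)
(10512 + Y(-58, 65))*(x(-86) - 11493) = (10512 + 81)*((128 - 86 + (-86)²) - 11493) = 10593*((128 - 86 + 7396) - 11493) = 10593*(7438 - 11493) = 10593*(-4055) = -42954615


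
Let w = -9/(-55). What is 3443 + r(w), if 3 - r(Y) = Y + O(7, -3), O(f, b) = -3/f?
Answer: 1326812/385 ≈ 3446.3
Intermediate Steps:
w = 9/55 (w = -9*(-1/55) = 9/55 ≈ 0.16364)
r(Y) = 24/7 - Y (r(Y) = 3 - (Y - 3/7) = 3 - (-3/7 + Y) = 3 + (3/7 - Y) = 24/7 - Y)
3443 + r(w) = 3443 + (24/7 - 1*9/55) = 3443 + (24/7 - 9/55) = 3443 + 1257/385 = 1326812/385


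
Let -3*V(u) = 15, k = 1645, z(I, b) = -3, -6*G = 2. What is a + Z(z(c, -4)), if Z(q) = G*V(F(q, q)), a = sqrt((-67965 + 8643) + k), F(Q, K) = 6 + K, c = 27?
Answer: 5/3 + I*sqrt(57677) ≈ 1.6667 + 240.16*I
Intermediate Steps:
G = -1/3 (G = -1/6*2 = -1/3 ≈ -0.33333)
V(u) = -5 (V(u) = -1/3*15 = -5)
a = I*sqrt(57677) (a = sqrt((-67965 + 8643) + 1645) = sqrt(-59322 + 1645) = sqrt(-57677) = I*sqrt(57677) ≈ 240.16*I)
Z(q) = 5/3 (Z(q) = -1/3*(-5) = 5/3)
a + Z(z(c, -4)) = I*sqrt(57677) + 5/3 = 5/3 + I*sqrt(57677)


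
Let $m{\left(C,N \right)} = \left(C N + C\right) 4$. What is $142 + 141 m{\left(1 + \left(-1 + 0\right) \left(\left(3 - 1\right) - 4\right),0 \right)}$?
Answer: $1834$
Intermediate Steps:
$m{\left(C,N \right)} = 4 C + 4 C N$ ($m{\left(C,N \right)} = \left(C + C N\right) 4 = 4 C + 4 C N$)
$142 + 141 m{\left(1 + \left(-1 + 0\right) \left(\left(3 - 1\right) - 4\right),0 \right)} = 142 + 141 \cdot 4 \left(1 + \left(-1 + 0\right) \left(\left(3 - 1\right) - 4\right)\right) \left(1 + 0\right) = 142 + 141 \cdot 4 \left(1 - \left(\left(3 + \left(-5 + 4\right)\right) - 4\right)\right) 1 = 142 + 141 \cdot 4 \left(1 - \left(\left(3 - 1\right) - 4\right)\right) 1 = 142 + 141 \cdot 4 \left(1 - \left(2 - 4\right)\right) 1 = 142 + 141 \cdot 4 \left(1 - -2\right) 1 = 142 + 141 \cdot 4 \left(1 + 2\right) 1 = 142 + 141 \cdot 4 \cdot 3 \cdot 1 = 142 + 141 \cdot 12 = 142 + 1692 = 1834$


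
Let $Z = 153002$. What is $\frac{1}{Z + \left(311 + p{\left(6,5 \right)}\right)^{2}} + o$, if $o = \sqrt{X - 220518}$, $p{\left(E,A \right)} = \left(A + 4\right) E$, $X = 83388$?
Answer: $\frac{1}{286227} + i \sqrt{137130} \approx 3.4937 \cdot 10^{-6} + 370.31 i$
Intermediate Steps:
$p{\left(E,A \right)} = E \left(4 + A\right)$ ($p{\left(E,A \right)} = \left(4 + A\right) E = E \left(4 + A\right)$)
$o = i \sqrt{137130}$ ($o = \sqrt{83388 - 220518} = \sqrt{-137130} = i \sqrt{137130} \approx 370.31 i$)
$\frac{1}{Z + \left(311 + p{\left(6,5 \right)}\right)^{2}} + o = \frac{1}{153002 + \left(311 + 6 \left(4 + 5\right)\right)^{2}} + i \sqrt{137130} = \frac{1}{153002 + \left(311 + 6 \cdot 9\right)^{2}} + i \sqrt{137130} = \frac{1}{153002 + \left(311 + 54\right)^{2}} + i \sqrt{137130} = \frac{1}{153002 + 365^{2}} + i \sqrt{137130} = \frac{1}{153002 + 133225} + i \sqrt{137130} = \frac{1}{286227} + i \sqrt{137130}$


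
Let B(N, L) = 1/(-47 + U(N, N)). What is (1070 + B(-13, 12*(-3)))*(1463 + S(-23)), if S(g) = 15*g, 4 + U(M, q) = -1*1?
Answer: 2392477/2 ≈ 1.1962e+6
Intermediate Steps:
U(M, q) = -5 (U(M, q) = -4 - 1*1 = -4 - 1 = -5)
B(N, L) = -1/52 (B(N, L) = 1/(-47 - 5) = 1/(-52) = -1/52)
(1070 + B(-13, 12*(-3)))*(1463 + S(-23)) = (1070 - 1/52)*(1463 + 15*(-23)) = 55639*(1463 - 345)/52 = (55639/52)*1118 = 2392477/2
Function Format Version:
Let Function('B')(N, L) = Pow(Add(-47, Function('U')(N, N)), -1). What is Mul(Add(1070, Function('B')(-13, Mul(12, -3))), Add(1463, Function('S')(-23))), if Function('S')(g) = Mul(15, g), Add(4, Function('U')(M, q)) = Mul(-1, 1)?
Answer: Rational(2392477, 2) ≈ 1.1962e+6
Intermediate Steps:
Function('U')(M, q) = -5 (Function('U')(M, q) = Add(-4, Mul(-1, 1)) = Add(-4, -1) = -5)
Function('B')(N, L) = Rational(-1, 52) (Function('B')(N, L) = Pow(Add(-47, -5), -1) = Pow(-52, -1) = Rational(-1, 52))
Mul(Add(1070, Function('B')(-13, Mul(12, -3))), Add(1463, Function('S')(-23))) = Mul(Add(1070, Rational(-1, 52)), Add(1463, Mul(15, -23))) = Mul(Rational(55639, 52), Add(1463, -345)) = Mul(Rational(55639, 52), 1118) = Rational(2392477, 2)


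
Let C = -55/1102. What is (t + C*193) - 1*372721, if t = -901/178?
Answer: -18278585712/49039 ≈ -3.7274e+5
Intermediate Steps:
t = -901/178 (t = -901*1/178 = -901/178 ≈ -5.0618)
C = -55/1102 (C = -55*1/1102 = -55/1102 ≈ -0.049909)
(t + C*193) - 1*372721 = (-901/178 - 55/1102*193) - 1*372721 = (-901/178 - 10615/1102) - 372721 = -720593/49039 - 372721 = -18278585712/49039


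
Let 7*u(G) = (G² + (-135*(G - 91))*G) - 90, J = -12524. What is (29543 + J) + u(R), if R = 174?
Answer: -257193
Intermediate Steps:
u(G) = -90/7 + G²/7 + G*(12285 - 135*G)/7 (u(G) = ((G² + (-135*(G - 91))*G) - 90)/7 = ((G² + (-135*(-91 + G))*G) - 90)/7 = ((G² + (12285 - 135*G)*G) - 90)/7 = ((G² + G*(12285 - 135*G)) - 90)/7 = (-90 + G² + G*(12285 - 135*G))/7 = -90/7 + G²/7 + G*(12285 - 135*G)/7)
(29543 + J) + u(R) = (29543 - 12524) + (-90/7 + 1755*174 - 134/7*174²) = 17019 + (-90/7 + 305370 - 134/7*30276) = 17019 + (-90/7 + 305370 - 4056984/7) = 17019 - 274212 = -257193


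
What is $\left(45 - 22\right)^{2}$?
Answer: $529$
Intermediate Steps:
$\left(45 - 22\right)^{2} = 23^{2} = 529$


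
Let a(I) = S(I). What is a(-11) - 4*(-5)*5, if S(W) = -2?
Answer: 98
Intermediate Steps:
a(I) = -2
a(-11) - 4*(-5)*5 = -2 - 4*(-5)*5 = -2 + 20*5 = -2 + 100 = 98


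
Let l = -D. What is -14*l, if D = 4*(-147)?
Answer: -8232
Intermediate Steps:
D = -588
l = 588 (l = -1*(-588) = 588)
-14*l = -14*588 = -8232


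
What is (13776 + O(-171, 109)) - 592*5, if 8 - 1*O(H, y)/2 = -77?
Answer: 10986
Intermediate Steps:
O(H, y) = 170 (O(H, y) = 16 - 2*(-77) = 16 + 154 = 170)
(13776 + O(-171, 109)) - 592*5 = (13776 + 170) - 592*5 = 13946 - 2960 = 10986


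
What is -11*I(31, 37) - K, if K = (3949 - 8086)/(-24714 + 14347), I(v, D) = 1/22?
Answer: -2663/2962 ≈ -0.89905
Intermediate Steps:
I(v, D) = 1/22
K = 591/1481 (K = -4137/(-10367) = -4137*(-1/10367) = 591/1481 ≈ 0.39905)
-11*I(31, 37) - K = -11*1/22 - 1*591/1481 = -½ - 591/1481 = -2663/2962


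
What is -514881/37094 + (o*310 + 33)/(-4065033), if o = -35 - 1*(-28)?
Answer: -2092928986195/150788334102 ≈ -13.880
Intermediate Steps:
o = -7 (o = -35 + 28 = -7)
-514881/37094 + (o*310 + 33)/(-4065033) = -514881/37094 + (-7*310 + 33)/(-4065033) = -514881*1/37094 + (-2170 + 33)*(-1/4065033) = -514881/37094 - 2137*(-1/4065033) = -514881/37094 + 2137/4065033 = -2092928986195/150788334102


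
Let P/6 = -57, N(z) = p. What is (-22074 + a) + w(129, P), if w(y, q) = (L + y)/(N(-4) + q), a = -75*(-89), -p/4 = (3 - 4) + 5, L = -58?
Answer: -5512913/358 ≈ -15399.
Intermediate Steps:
p = -16 (p = -4*((3 - 4) + 5) = -4*(-1 + 5) = -4*4 = -16)
N(z) = -16
P = -342 (P = 6*(-57) = -342)
a = 6675
w(y, q) = (-58 + y)/(-16 + q)
(-22074 + a) + w(129, P) = (-22074 + 6675) + (-58 + 129)/(-16 - 342) = -15399 + 71/(-358) = -15399 - 1/358*71 = -15399 - 71/358 = -5512913/358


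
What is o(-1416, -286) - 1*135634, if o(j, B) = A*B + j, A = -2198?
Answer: 491578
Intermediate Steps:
o(j, B) = j - 2198*B (o(j, B) = -2198*B + j = j - 2198*B)
o(-1416, -286) - 1*135634 = (-1416 - 2198*(-286)) - 1*135634 = (-1416 + 628628) - 135634 = 627212 - 135634 = 491578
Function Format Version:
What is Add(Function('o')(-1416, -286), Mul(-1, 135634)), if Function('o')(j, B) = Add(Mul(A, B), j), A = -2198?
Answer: 491578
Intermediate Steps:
Function('o')(j, B) = Add(j, Mul(-2198, B)) (Function('o')(j, B) = Add(Mul(-2198, B), j) = Add(j, Mul(-2198, B)))
Add(Function('o')(-1416, -286), Mul(-1, 135634)) = Add(Add(-1416, Mul(-2198, -286)), Mul(-1, 135634)) = Add(Add(-1416, 628628), -135634) = Add(627212, -135634) = 491578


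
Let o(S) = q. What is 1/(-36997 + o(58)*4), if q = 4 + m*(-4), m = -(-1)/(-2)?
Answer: -1/36973 ≈ -2.7047e-5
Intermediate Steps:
m = -½ (m = -(-1)*(-1)/2 = -1*½ = -½ ≈ -0.50000)
q = 6 (q = 4 - ½*(-4) = 4 + 2 = 6)
o(S) = 6
1/(-36997 + o(58)*4) = 1/(-36997 + 6*4) = 1/(-36997 + 24) = 1/(-36973) = -1/36973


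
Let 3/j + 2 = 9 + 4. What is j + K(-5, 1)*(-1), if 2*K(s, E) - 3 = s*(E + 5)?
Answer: 303/22 ≈ 13.773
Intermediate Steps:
j = 3/11 (j = 3/(-2 + (9 + 4)) = 3/(-2 + 13) = 3/11 ≈ 0.27273)
K(s, E) = 3/2 + s*(5 + E)/2 (K(s, E) = 3/2 + (s*(E + 5))/2 = 3/2 + (s*(5 + E))/2 = 3/2 + s*(5 + E)/2)
j + K(-5, 1)*(-1) = 3/11 + (3/2 + (5/2)*(-5) + (½)*1*(-5))*(-1) = 3/11 + (3/2 - 25/2 - 5/2)*(-1) = 3/11 - 27/2*(-1) = 3/11 + 27/2 = 303/22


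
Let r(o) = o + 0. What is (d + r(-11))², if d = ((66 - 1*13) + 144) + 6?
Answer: 36864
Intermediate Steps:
r(o) = o
d = 203 (d = ((66 - 13) + 144) + 6 = (53 + 144) + 6 = 197 + 6 = 203)
(d + r(-11))² = (203 - 11)² = 192² = 36864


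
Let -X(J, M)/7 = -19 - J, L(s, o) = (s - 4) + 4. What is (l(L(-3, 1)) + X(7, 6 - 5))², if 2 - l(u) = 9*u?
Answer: 44521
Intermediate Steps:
L(s, o) = s (L(s, o) = (-4 + s) + 4 = s)
l(u) = 2 - 9*u
X(J, M) = 133 + 7*J (X(J, M) = -7*(-19 - J) = 133 + 7*J)
(l(L(-3, 1)) + X(7, 6 - 5))² = ((2 - 9*(-3)) + (133 + 7*7))² = ((2 + 27) + (133 + 49))² = (29 + 182)² = 211² = 44521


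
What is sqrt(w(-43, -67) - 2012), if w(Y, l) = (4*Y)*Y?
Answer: 2*sqrt(1346) ≈ 73.376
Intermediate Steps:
w(Y, l) = 4*Y**2
sqrt(w(-43, -67) - 2012) = sqrt(4*(-43)**2 - 2012) = sqrt(4*1849 - 2012) = sqrt(7396 - 2012) = sqrt(5384) = 2*sqrt(1346)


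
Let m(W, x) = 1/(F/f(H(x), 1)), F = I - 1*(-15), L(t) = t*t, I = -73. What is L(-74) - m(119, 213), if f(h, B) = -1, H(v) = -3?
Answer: 317607/58 ≈ 5476.0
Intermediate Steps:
L(t) = t**2
F = -58 (F = -73 - 1*(-15) = -73 + 15 = -58)
m(W, x) = 1/58 (m(W, x) = 1/(-58/(-1)) = 1/(-58*(-1)) = 1/58)
L(-74) - m(119, 213) = (-74)**2 - 1*1/58 = 5476 - 1/58 = 317607/58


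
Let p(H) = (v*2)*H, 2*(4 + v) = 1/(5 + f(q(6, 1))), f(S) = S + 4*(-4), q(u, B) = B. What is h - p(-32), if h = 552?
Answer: 1464/5 ≈ 292.80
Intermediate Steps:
f(S) = -16 + S (f(S) = S - 16 = -16 + S)
v = -81/20 (v = -4 + 1/(2*(5 + (-16 + 1))) = -4 + 1/(2*(5 - 15)) = -4 + (1/2)/(-10) = -4 + (1/2)*(-1/10) = -4 - 1/20 = -81/20 ≈ -4.0500)
p(H) = -81*H/10 (p(H) = (-81/20*2)*H = -81*H/10)
h - p(-32) = 552 - (-81)*(-32)/10 = 552 - 1*1296/5 = 552 - 1296/5 = 1464/5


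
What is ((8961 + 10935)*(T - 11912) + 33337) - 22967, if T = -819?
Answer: -253285606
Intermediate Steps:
((8961 + 10935)*(T - 11912) + 33337) - 22967 = ((8961 + 10935)*(-819 - 11912) + 33337) - 22967 = (19896*(-12731) + 33337) - 22967 = (-253295976 + 33337) - 22967 = -253262639 - 22967 = -253285606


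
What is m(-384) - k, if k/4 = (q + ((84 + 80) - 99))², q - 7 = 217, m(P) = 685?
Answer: -333399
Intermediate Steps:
q = 224 (q = 7 + 217 = 224)
k = 334084 (k = 4*(224 + ((84 + 80) - 99))² = 4*(224 + (164 - 99))² = 4*(224 + 65)² = 4*289² = 4*83521 = 334084)
m(-384) - k = 685 - 1*334084 = 685 - 334084 = -333399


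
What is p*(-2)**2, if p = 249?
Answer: 996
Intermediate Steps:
p*(-2)**2 = 249*(-2)**2 = 249*4 = 996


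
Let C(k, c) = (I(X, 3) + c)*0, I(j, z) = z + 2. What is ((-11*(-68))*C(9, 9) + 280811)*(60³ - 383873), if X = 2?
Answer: -47140585003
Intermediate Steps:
I(j, z) = 2 + z
C(k, c) = 0 (C(k, c) = ((2 + 3) + c)*0 = (5 + c)*0 = 0)
((-11*(-68))*C(9, 9) + 280811)*(60³ - 383873) = (-11*(-68)*0 + 280811)*(60³ - 383873) = (748*0 + 280811)*(216000 - 383873) = (0 + 280811)*(-167873) = 280811*(-167873) = -47140585003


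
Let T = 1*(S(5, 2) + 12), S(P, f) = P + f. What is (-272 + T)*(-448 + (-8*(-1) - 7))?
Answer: 113091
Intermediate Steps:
T = 19 (T = 1*((5 + 2) + 12) = 1*(7 + 12) = 1*19 = 19)
(-272 + T)*(-448 + (-8*(-1) - 7)) = (-272 + 19)*(-448 + (-8*(-1) - 7)) = -253*(-448 + (8 - 7)) = -253*(-448 + 1) = -253*(-447) = 113091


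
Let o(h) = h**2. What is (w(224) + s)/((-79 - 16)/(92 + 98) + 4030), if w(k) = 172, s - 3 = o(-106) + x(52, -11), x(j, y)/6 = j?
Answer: 23446/8059 ≈ 2.9093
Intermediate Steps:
x(j, y) = 6*j
s = 11551 (s = 3 + ((-106)**2 + 6*52) = 3 + (11236 + 312) = 3 + 11548 = 11551)
(w(224) + s)/((-79 - 16)/(92 + 98) + 4030) = (172 + 11551)/((-79 - 16)/(92 + 98) + 4030) = 11723/(-95/190 + 4030) = 11723/((1/190)*(-95) + 4030) = 11723/(-1/2 + 4030) = 11723/(8059/2) = 11723*(2/8059) = 23446/8059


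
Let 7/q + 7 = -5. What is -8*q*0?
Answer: 0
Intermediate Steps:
q = -7/12 (q = 7/(-7 - 5) = 7/(-12) = 7*(-1/12) = -7/12 ≈ -0.58333)
-8*q*0 = -8*(-7/12)*0 = (14/3)*0 = 0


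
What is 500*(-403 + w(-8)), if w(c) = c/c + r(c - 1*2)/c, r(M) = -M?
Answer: -201625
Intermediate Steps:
w(c) = 1 + (2 - c)/c (w(c) = c/c + (-(c - 1*2))/c = 1 + (-(c - 2))/c = 1 + (-(-2 + c))/c = 1 + (2 - c)/c)
500*(-403 + w(-8)) = 500*(-403 + 2/(-8)) = 500*(-403 + 2*(-⅛)) = 500*(-403 - ¼) = 500*(-1613/4) = -201625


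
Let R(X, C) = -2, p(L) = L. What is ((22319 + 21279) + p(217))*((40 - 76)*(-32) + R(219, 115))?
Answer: 50387250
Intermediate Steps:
((22319 + 21279) + p(217))*((40 - 76)*(-32) + R(219, 115)) = ((22319 + 21279) + 217)*((40 - 76)*(-32) - 2) = (43598 + 217)*(-36*(-32) - 2) = 43815*(1152 - 2) = 43815*1150 = 50387250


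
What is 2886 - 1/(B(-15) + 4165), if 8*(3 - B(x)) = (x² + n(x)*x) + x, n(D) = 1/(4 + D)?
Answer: 1051828586/364459 ≈ 2886.0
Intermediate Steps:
B(x) = 3 - x/8 - x²/8 - x/(8*(4 + x)) (B(x) = 3 - ((x² + x/(4 + x)) + x)/8 = 3 - (x + x² + x/(4 + x))/8 = 3 + (-x/8 - x²/8 - x/(8*(4 + x))) = 3 - x/8 - x²/8 - x/(8*(4 + x)))
2886 - 1/(B(-15) + 4165) = 2886 - 1/((-1*(-15) + (4 - 15)*(24 - 1*(-15) - 1*(-15)²))/(8*(4 - 15)) + 4165) = 2886 - 1/((⅛)*(15 - 11*(24 + 15 - 1*225))/(-11) + 4165) = 2886 - 1/((⅛)*(-1/11)*(15 - 11*(24 + 15 - 225)) + 4165) = 2886 - 1/((⅛)*(-1/11)*(15 - 11*(-186)) + 4165) = 2886 - 1/((⅛)*(-1/11)*(15 + 2046) + 4165) = 2886 - 1/((⅛)*(-1/11)*2061 + 4165) = 2886 - 1/(-2061/88 + 4165) = 2886 - 1/364459/88 = 2886 - 1*88/364459 = 2886 - 88/364459 = 1051828586/364459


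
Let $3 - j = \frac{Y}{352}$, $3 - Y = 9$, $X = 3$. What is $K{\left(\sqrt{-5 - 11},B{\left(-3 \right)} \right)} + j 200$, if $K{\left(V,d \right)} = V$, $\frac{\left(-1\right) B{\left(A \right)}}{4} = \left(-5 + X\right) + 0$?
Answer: $\frac{13275}{22} + 4 i \approx 603.41 + 4.0 i$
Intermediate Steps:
$Y = -6$ ($Y = 3 - 9 = -6$)
$B{\left(A \right)} = 8$ ($B{\left(A \right)} = - 4 \left(\left(-5 + 3\right) + 0\right) = - 4 \left(-2 + 0\right) = \left(-4\right) \left(-2\right) = 8$)
$j = \frac{531}{176}$ ($j = 3 - - \frac{6}{352} = 3 - \left(-6\right) \frac{1}{352} = 3 - - \frac{3}{176} = 3 + \frac{3}{176} = \frac{531}{176} \approx 3.017$)
$K{\left(\sqrt{-5 - 11},B{\left(-3 \right)} \right)} + j 200 = \sqrt{-5 - 11} + \frac{531}{176} \cdot 200 = \sqrt{-16} + \frac{13275}{22} = 4 i + \frac{13275}{22} = \frac{13275}{22} + 4 i$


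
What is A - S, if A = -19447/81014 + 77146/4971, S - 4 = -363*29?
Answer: 4243982045669/402720594 ≈ 10538.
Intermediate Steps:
S = -10523 (S = 4 - 363*29 = 4 - 10527 = -10523)
A = 6153235007/402720594 (A = -19447*1/81014 + 77146*(1/4971) = -19447/81014 + 77146/4971 = 6153235007/402720594 ≈ 15.279)
A - S = 6153235007/402720594 - 1*(-10523) = 6153235007/402720594 + 10523 = 4243982045669/402720594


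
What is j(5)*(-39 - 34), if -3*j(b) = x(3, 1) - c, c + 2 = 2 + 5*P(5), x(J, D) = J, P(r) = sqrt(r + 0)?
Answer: 73 - 365*sqrt(5)/3 ≈ -199.05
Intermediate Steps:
P(r) = sqrt(r)
c = 5*sqrt(5) (c = -2 + (2 + 5*sqrt(5)) = 5*sqrt(5) ≈ 11.180)
j(b) = -1 + 5*sqrt(5)/3 (j(b) = -(3 - 5*sqrt(5))/3 = -1 + 5*sqrt(5)/3)
j(5)*(-39 - 34) = (-1 + 5*sqrt(5)/3)*(-39 - 34) = (-1 + 5*sqrt(5)/3)*(-73) = 73 - 365*sqrt(5)/3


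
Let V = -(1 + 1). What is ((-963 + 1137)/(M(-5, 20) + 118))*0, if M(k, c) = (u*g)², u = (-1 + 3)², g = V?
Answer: 0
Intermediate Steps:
V = -2 (V = -1*2 = -2)
g = -2
u = 4 (u = 2² = 4)
M(k, c) = 64 (M(k, c) = (4*(-2))² = (-8)² = 64)
((-963 + 1137)/(M(-5, 20) + 118))*0 = ((-963 + 1137)/(64 + 118))*0 = (174/182)*0 = (174*(1/182))*0 = (87/91)*0 = 0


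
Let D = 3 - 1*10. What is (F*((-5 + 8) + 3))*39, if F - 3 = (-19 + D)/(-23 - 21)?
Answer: 9243/11 ≈ 840.27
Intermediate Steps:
D = -7 (D = 3 - 10 = -7)
F = 79/22 (F = 3 + (-19 - 7)/(-23 - 21) = 3 - 26/(-44) = 3 - 26*(-1/44) = 3 + 13/22 = 79/22 ≈ 3.5909)
(F*((-5 + 8) + 3))*39 = (79*((-5 + 8) + 3)/22)*39 = (79*(3 + 3)/22)*39 = ((79/22)*6)*39 = (237/11)*39 = 9243/11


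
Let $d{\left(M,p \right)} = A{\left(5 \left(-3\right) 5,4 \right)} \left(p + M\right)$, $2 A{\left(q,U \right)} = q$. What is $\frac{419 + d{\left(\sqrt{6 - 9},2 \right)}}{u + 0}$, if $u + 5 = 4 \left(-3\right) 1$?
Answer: $- \frac{344}{17} + \frac{75 i \sqrt{3}}{34} \approx -20.235 + 3.8207 i$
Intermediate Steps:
$u = -17$ ($u = -5 + 4 \left(-3\right) 1 = -5 - 12 = -17$)
$A{\left(q,U \right)} = \frac{q}{2}$
$d{\left(M,p \right)} = - \frac{75 M}{2} - \frac{75 p}{2}$ ($d{\left(M,p \right)} = \frac{5 \left(-3\right) 5}{2} \left(p + M\right) = \frac{\left(-15\right) 5}{2} \left(M + p\right) = \frac{1}{2} \left(-75\right) \left(M + p\right) = - \frac{75 \left(M + p\right)}{2} = - \frac{75 M}{2} - \frac{75 p}{2}$)
$\frac{419 + d{\left(\sqrt{6 - 9},2 \right)}}{u + 0} = \frac{419 - \left(75 + \frac{75 \sqrt{6 - 9}}{2}\right)}{-17 + 0} = \frac{419 - \left(75 + \frac{75 \sqrt{-3}}{2}\right)}{-17} = \left(419 - \left(75 + \frac{75 i \sqrt{3}}{2}\right)\right) \left(- \frac{1}{17}\right) = \left(344 - \frac{75 i \sqrt{3}}{2}\right) \left(- \frac{1}{17}\right) = - \frac{344}{17} + \frac{75 i \sqrt{3}}{34}$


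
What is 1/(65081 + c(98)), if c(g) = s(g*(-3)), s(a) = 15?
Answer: 1/65096 ≈ 1.5362e-5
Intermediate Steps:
c(g) = 15
1/(65081 + c(98)) = 1/(65081 + 15) = 1/65096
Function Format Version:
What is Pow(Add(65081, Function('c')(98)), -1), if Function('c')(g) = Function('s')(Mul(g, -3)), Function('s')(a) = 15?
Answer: Rational(1, 65096) ≈ 1.5362e-5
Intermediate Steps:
Function('c')(g) = 15
Pow(Add(65081, Function('c')(98)), -1) = Pow(Add(65081, 15), -1) = Pow(65096, -1) = Rational(1, 65096)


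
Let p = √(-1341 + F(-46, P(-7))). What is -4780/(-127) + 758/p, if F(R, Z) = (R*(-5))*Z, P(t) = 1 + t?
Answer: 4780/127 - 758*I*√2721/2721 ≈ 37.638 - 14.531*I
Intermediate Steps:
F(R, Z) = -5*R*Z (F(R, Z) = (-5*R)*Z = -5*R*Z)
p = I*√2721 (p = √(-1341 - 5*(-46)*(1 - 7)) = √(-1341 - 5*(-46)*(-6)) = √(-1341 - 1380) = √(-2721) = I*√2721 ≈ 52.163*I)
-4780/(-127) + 758/p = -4780/(-127) + 758/((I*√2721)) = -4780*(-1/127) + 758*(-I*√2721/2721) = 4780/127 - 758*I*√2721/2721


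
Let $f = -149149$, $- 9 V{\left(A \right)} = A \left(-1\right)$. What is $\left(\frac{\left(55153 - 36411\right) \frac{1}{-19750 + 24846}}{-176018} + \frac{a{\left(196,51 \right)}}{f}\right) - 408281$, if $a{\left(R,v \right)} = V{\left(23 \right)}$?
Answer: $- \frac{2701078080269688997}{6615732987864} \approx -4.0828 \cdot 10^{5}$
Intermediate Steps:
$V{\left(A \right)} = \frac{A}{9}$ ($V{\left(A \right)} = - \frac{A \left(-1\right)}{9} = - \frac{\left(-1\right) A}{9} = \frac{A}{9}$)
$a{\left(R,v \right)} = \frac{23}{9}$ ($a{\left(R,v \right)} = \frac{1}{9} \cdot 23 = \frac{23}{9}$)
$\left(\frac{\left(55153 - 36411\right) \frac{1}{-19750 + 24846}}{-176018} + \frac{a{\left(196,51 \right)}}{f}\right) - 408281 = \left(\frac{\left(55153 - 36411\right) \frac{1}{-19750 + 24846}}{-176018} + \frac{23}{9 \left(-149149\right)}\right) - 408281 = \left(\frac{18742}{5096} \left(- \frac{1}{176018}\right) + \frac{23}{9} \left(- \frac{1}{149149}\right)\right) - 408281 = \left(18742 \cdot \frac{1}{5096} \left(- \frac{1}{176018}\right) - \frac{23}{1342341}\right) - 408281 = \left(\frac{9371}{2548} \left(- \frac{1}{176018}\right) - \frac{23}{1342341}\right) - 408281 = \left(- \frac{9371}{448493864} - \frac{23}{1342341}\right) - 408281 = - \frac{251587213}{6615732987864} - 408281 = - \frac{2701078080269688997}{6615732987864}$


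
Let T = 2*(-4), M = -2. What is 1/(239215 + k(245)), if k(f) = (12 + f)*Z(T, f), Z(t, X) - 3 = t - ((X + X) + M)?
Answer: 1/112514 ≈ 8.8878e-6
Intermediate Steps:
T = -8
Z(t, X) = 5 + t - 2*X (Z(t, X) = 3 + (t - ((X + X) - 2)) = 3 + (t - (2*X - 2)) = 3 + (t - (-2 + 2*X)) = 3 + (t + (2 - 2*X)) = 3 + (2 + t - 2*X) = 5 + t - 2*X)
k(f) = (-3 - 2*f)*(12 + f) (k(f) = (12 + f)*(5 - 8 - 2*f) = (12 + f)*(-3 - 2*f) = (-3 - 2*f)*(12 + f))
1/(239215 + k(245)) = 1/(239215 - (3 + 2*245)*(12 + 245)) = 1/(239215 - 1*(3 + 490)*257) = 1/(239215 - 1*493*257) = 1/(239215 - 126701) = 1/112514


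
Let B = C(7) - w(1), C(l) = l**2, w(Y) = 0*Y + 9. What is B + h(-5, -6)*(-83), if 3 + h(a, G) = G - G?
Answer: 289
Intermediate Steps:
w(Y) = 9 (w(Y) = 0 + 9 = 9)
h(a, G) = -3 (h(a, G) = -3 + (G - G) = -3 + 0 = -3)
B = 40 (B = 7**2 - 1*9 = 49 - 9 = 40)
B + h(-5, -6)*(-83) = 40 - 3*(-83) = 40 + 249 = 289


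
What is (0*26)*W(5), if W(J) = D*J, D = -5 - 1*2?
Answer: 0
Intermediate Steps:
D = -7 (D = -5 - 2 = -7)
W(J) = -7*J
(0*26)*W(5) = (0*26)*(-7*5) = 0*(-35) = 0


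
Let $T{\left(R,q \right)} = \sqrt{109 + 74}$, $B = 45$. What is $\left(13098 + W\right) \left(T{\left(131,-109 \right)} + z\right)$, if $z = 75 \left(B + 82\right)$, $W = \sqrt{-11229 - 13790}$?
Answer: $\left(9525 + \sqrt{183}\right) \left(13098 + i \sqrt{25019}\right) \approx 1.2494 \cdot 10^{8} + 1.5087 \cdot 10^{6} i$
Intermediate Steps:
$T{\left(R,q \right)} = \sqrt{183}$
$W = i \sqrt{25019}$ ($W = \sqrt{-25019} = i \sqrt{25019} \approx 158.17 i$)
$z = 9525$ ($z = 75 \left(45 + 82\right) = 75 \cdot 127 = 9525$)
$\left(13098 + W\right) \left(T{\left(131,-109 \right)} + z\right) = \left(13098 + i \sqrt{25019}\right) \left(\sqrt{183} + 9525\right) = \left(13098 + i \sqrt{25019}\right) \left(9525 + \sqrt{183}\right) = \left(9525 + \sqrt{183}\right) \left(13098 + i \sqrt{25019}\right)$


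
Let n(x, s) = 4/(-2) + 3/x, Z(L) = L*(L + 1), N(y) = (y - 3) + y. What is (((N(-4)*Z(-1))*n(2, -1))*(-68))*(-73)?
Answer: 0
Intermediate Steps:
N(y) = -3 + 2*y (N(y) = (-3 + y) + y = -3 + 2*y)
Z(L) = L*(1 + L)
n(x, s) = -2 + 3/x (n(x, s) = 4*(-1/2) + 3/x = -2 + 3/x)
(((N(-4)*Z(-1))*n(2, -1))*(-68))*(-73) = ((((-3 + 2*(-4))*(-(1 - 1)))*(-2 + 3/2))*(-68))*(-73) = ((((-3 - 8)*(-1*0))*(-2 + 3*(1/2)))*(-68))*(-73) = (((-11*0)*(-2 + 3/2))*(-68))*(-73) = ((0*(-1/2))*(-68))*(-73) = (0*(-68))*(-73) = 0*(-73) = 0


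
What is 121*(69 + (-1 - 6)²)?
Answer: 14278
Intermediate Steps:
121*(69 + (-1 - 6)²) = 121*(69 + (-7)²) = 121*(69 + 49) = 121*118 = 14278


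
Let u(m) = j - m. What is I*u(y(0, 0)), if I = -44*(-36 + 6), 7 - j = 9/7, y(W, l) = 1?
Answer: 43560/7 ≈ 6222.9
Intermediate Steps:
j = 40/7 (j = 7 - 9/7 = 40/7 ≈ 5.7143)
u(m) = 40/7 - m
I = 1320 (I = -44*(-30) = 1320)
I*u(y(0, 0)) = 1320*(40/7 - 1*1) = 1320*(40/7 - 1) = 1320*(33/7) = 43560/7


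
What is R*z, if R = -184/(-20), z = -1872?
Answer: -86112/5 ≈ -17222.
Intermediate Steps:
R = 46/5 (R = -184*(-1/20) = 46/5 ≈ 9.2000)
R*z = (46/5)*(-1872) = -86112/5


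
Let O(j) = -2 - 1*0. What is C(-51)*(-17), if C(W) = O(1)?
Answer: 34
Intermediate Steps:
O(j) = -2 (O(j) = -2 + 0 = -2)
C(W) = -2
C(-51)*(-17) = -2*(-17) = 34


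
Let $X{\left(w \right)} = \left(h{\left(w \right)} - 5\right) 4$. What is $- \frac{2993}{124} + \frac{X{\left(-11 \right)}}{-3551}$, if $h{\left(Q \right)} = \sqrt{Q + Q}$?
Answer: $- \frac{10625663}{440324} - \frac{4 i \sqrt{22}}{3551} \approx -24.131 - 0.0052835 i$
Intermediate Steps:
$h{\left(Q \right)} = \sqrt{2} \sqrt{Q}$ ($h{\left(Q \right)} = \sqrt{2 Q} = \sqrt{2} \sqrt{Q}$)
$X{\left(w \right)} = -20 + 4 \sqrt{2} \sqrt{w}$ ($X{\left(w \right)} = \left(\sqrt{2} \sqrt{w} - 5\right) 4 = \left(-5 + \sqrt{2} \sqrt{w}\right) 4 = -20 + 4 \sqrt{2} \sqrt{w}$)
$- \frac{2993}{124} + \frac{X{\left(-11 \right)}}{-3551} = - \frac{2993}{124} + \frac{-20 + 4 \sqrt{2} \sqrt{-11}}{-3551} = \left(-2993\right) \frac{1}{124} + \left(-20 + 4 \sqrt{2} i \sqrt{11}\right) \left(- \frac{1}{3551}\right) = - \frac{2993}{124} + \left(-20 + 4 i \sqrt{22}\right) \left(- \frac{1}{3551}\right) = - \frac{2993}{124} + \left(\frac{20}{3551} - \frac{4 i \sqrt{22}}{3551}\right) = - \frac{10625663}{440324} - \frac{4 i \sqrt{22}}{3551}$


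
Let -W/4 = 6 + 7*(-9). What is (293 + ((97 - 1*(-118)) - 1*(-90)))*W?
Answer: 136344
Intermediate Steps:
W = 228 (W = -4*(6 + 7*(-9)) = -4*(6 - 63) = -4*(-57) = 228)
(293 + ((97 - 1*(-118)) - 1*(-90)))*W = (293 + ((97 - 1*(-118)) - 1*(-90)))*228 = (293 + ((97 + 118) + 90))*228 = (293 + (215 + 90))*228 = (293 + 305)*228 = 598*228 = 136344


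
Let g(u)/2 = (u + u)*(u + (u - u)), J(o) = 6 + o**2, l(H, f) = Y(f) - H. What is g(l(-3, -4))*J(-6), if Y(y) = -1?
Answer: 672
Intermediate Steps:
l(H, f) = -1 - H
g(u) = 4*u**2 (g(u) = 2*((u + u)*(u + (u - u))) = 2*((2*u)*(u + 0)) = 2*((2*u)*u) = 2*(2*u**2) = 4*u**2)
g(l(-3, -4))*J(-6) = (4*(-1 - 1*(-3))**2)*(6 + (-6)**2) = (4*(-1 + 3)**2)*(6 + 36) = (4*2**2)*42 = (4*4)*42 = 16*42 = 672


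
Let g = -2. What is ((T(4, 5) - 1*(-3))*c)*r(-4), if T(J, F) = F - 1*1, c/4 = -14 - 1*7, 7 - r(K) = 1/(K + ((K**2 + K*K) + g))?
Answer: -53214/13 ≈ -4093.4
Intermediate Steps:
r(K) = 7 - 1/(-2 + K + 2*K**2) (r(K) = 7 - 1/(K + ((K**2 + K*K) - 2)) = 7 - 1/(K + ((K**2 + K**2) - 2)) = 7 - 1/(K + (2*K**2 - 2)) = 7 - 1/(K + (-2 + 2*K**2)) = 7 - 1/(-2 + K + 2*K**2))
c = -84 (c = 4*(-14 - 1*7) = 4*(-14 - 7) = 4*(-21) = -84)
T(J, F) = -1 + F (T(J, F) = F - 1 = -1 + F)
((T(4, 5) - 1*(-3))*c)*r(-4) = (((-1 + 5) - 1*(-3))*(-84))*((-15 + 7*(-4) + 14*(-4)**2)/(-2 - 4 + 2*(-4)**2)) = ((4 + 3)*(-84))*((-15 - 28 + 14*16)/(-2 - 4 + 2*16)) = (7*(-84))*((-15 - 28 + 224)/(-2 - 4 + 32)) = -588*181/26 = -53214/13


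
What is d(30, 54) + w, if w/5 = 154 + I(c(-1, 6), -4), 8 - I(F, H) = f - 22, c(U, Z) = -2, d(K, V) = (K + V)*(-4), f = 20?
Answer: 484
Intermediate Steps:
d(K, V) = -4*K - 4*V
I(F, H) = 10 (I(F, H) = 8 - (20 - 22) = 8 - 1*(-2) = 8 + 2 = 10)
w = 820 (w = 5*(154 + 10) = 5*164 = 820)
d(30, 54) + w = (-4*30 - 4*54) + 820 = (-120 - 216) + 820 = -336 + 820 = 484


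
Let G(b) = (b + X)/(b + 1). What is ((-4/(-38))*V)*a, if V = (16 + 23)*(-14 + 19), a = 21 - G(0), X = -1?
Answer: 8580/19 ≈ 451.58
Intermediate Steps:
G(b) = (-1 + b)/(1 + b) (G(b) = (b - 1)/(b + 1) = (-1 + b)/(1 + b))
a = 22 (a = 21 - (-1 + 0)/(1 + 0) = 21 - (-1)/1 = 21 - (-1) = 21 - 1*(-1) = 21 + 1 = 22)
V = 195 (V = 39*5 = 195)
((-4/(-38))*V)*a = (-4/(-38)*195)*22 = (-4*(-1/38)*195)*22 = ((2/19)*195)*22 = (390/19)*22 = 8580/19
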